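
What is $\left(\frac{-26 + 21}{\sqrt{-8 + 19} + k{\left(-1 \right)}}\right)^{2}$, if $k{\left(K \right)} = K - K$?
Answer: $\frac{25}{11} \approx 2.2727$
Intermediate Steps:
$k{\left(K \right)} = 0$
$\left(\frac{-26 + 21}{\sqrt{-8 + 19} + k{\left(-1 \right)}}\right)^{2} = \left(\frac{-26 + 21}{\sqrt{-8 + 19} + 0}\right)^{2} = \left(- \frac{5}{\sqrt{11} + 0}\right)^{2} = \left(- \frac{5}{\sqrt{11}}\right)^{2} = \left(- 5 \frac{\sqrt{11}}{11}\right)^{2} = \left(- \frac{5 \sqrt{11}}{11}\right)^{2} = \frac{25}{11}$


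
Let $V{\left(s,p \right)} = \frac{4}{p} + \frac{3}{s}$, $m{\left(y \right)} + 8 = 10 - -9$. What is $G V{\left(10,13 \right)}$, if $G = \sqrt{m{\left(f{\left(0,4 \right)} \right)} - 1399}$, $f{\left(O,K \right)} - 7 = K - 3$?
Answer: $\frac{79 i \sqrt{347}}{65} \approx 22.64 i$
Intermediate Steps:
$f{\left(O,K \right)} = 4 + K$ ($f{\left(O,K \right)} = 7 + \left(K - 3\right) = 7 + \left(-3 + K\right) = 4 + K$)
$m{\left(y \right)} = 11$ ($m{\left(y \right)} = -8 + \left(10 - -9\right) = -8 + \left(10 + 9\right) = -8 + 19 = 11$)
$V{\left(s,p \right)} = \frac{3}{s} + \frac{4}{p}$
$G = 2 i \sqrt{347}$ ($G = \sqrt{11 - 1399} = \sqrt{-1388} = 2 i \sqrt{347} \approx 37.256 i$)
$G V{\left(10,13 \right)} = 2 i \sqrt{347} \left(\frac{3}{10} + \frac{4}{13}\right) = 2 i \sqrt{347} \cdot \frac{79}{130} = \frac{79 i \sqrt{347}}{65}$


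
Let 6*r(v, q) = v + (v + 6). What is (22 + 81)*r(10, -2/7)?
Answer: 1339/3 ≈ 446.33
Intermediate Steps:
r(v, q) = 1 + v/3 (r(v, q) = (v + (v + 6))/6 = (v + (6 + v))/6 = (6 + 2*v)/6 = 1 + v/3)
(22 + 81)*r(10, -2/7) = (22 + 81)*(1 + (⅓)*10) = 103*(1 + 10/3) = 103*(13/3) = 1339/3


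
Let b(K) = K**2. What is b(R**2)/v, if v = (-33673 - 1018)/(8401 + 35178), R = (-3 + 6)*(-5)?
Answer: -2206186875/34691 ≈ -63595.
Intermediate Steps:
R = -15 (R = 3*(-5) = -15)
v = -34691/43579 ≈ -0.79605
b(R**2)/v = ((-15)**2)**2/(-34691/43579) = 225**2*(-43579/34691) = 50625*(-43579/34691) = -2206186875/34691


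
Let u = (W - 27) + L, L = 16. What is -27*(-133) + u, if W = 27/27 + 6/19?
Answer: 68045/19 ≈ 3581.3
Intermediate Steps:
W = 25/19 (W = 27*(1/27) + 6*(1/19) = 1 + 6/19 = 25/19 ≈ 1.3158)
u = -184/19 (u = (25/19 - 27) + 16 = -488/19 + 16 = -184/19 ≈ -9.6842)
-27*(-133) + u = -27*(-133) - 184/19 = 3591 - 184/19 = 68045/19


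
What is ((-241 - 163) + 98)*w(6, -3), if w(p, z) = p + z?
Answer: -918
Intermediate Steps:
((-241 - 163) + 98)*w(6, -3) = ((-241 - 163) + 98)*(6 - 3) = (-404 + 98)*3 = -306*3 = -918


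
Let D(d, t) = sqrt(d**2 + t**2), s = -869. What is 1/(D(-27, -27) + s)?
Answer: -869/753703 - 27*sqrt(2)/753703 ≈ -0.0012036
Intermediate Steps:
1/(D(-27, -27) + s) = 1/(sqrt((-27)**2 + (-27)**2) - 869) = 1/(sqrt(729 + 729) - 869) = 1/(sqrt(1458) - 869) = 1/(27*sqrt(2) - 869) = 1/(-869 + 27*sqrt(2))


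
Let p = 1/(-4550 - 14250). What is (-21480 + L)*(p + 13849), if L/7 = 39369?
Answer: 66158561749497/18800 ≈ 3.5191e+9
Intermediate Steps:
L = 275583 (L = 7*39369 = 275583)
p = -1/18800 (p = 1/(-18800) = -1/18800 ≈ -5.3191e-5)
(-21480 + L)*(p + 13849) = (-21480 + 275583)*(-1/18800 + 13849) = 254103*(260361199/18800) = 66158561749497/18800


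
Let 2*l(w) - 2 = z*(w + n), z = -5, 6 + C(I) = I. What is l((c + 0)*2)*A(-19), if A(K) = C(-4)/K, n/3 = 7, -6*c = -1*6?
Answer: -565/19 ≈ -29.737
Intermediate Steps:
c = 1 (c = -(-1)*6/6 = -1/6*(-6) = 1)
n = 21 (n = 3*7 = 21)
C(I) = -6 + I
A(K) = -10/K (A(K) = (-6 - 4)/K = -10/K)
l(w) = -103/2 - 5*w/2 (l(w) = 1 + (-5*(w + 21))/2 = 1 + (-5*(21 + w))/2 = 1 + (-105 - 5*w)/2 = 1 + (-105/2 - 5*w/2) = -103/2 - 5*w/2)
l((c + 0)*2)*A(-19) = (-103/2 - 5*(1 + 0)*2/2)*(-10/(-19)) = (-103/2 - 5*2/2)*(-10*(-1/19)) = (-103/2 - 5/2*2)*(10/19) = (-103/2 - 5)*(10/19) = -113/2*10/19 = -565/19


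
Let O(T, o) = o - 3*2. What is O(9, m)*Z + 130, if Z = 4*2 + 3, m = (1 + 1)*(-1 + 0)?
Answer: 42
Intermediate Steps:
m = -2 (m = 2*(-1) = -2)
O(T, o) = -6 + o (O(T, o) = o - 6 = -6 + o)
Z = 11 (Z = 8 + 3 = 11)
O(9, m)*Z + 130 = (-6 - 2)*11 + 130 = -8*11 + 130 = -88 + 130 = 42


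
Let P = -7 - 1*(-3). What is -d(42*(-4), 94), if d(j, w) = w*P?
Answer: 376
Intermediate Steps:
P = -4 (P = -7 + 3 = -4)
d(j, w) = -4*w (d(j, w) = w*(-4) = -4*w)
-d(42*(-4), 94) = -(-4)*94 = -1*(-376) = 376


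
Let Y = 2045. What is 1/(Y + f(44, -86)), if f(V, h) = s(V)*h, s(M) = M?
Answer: -1/1739 ≈ -0.00057504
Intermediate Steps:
f(V, h) = V*h
1/(Y + f(44, -86)) = 1/(2045 + 44*(-86)) = 1/(2045 - 3784) = 1/(-1739) = -1/1739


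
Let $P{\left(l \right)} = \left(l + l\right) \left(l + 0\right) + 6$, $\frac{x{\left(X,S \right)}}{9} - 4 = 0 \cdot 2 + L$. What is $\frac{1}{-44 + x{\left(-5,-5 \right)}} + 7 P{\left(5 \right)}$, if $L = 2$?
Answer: $\frac{3921}{10} \approx 392.1$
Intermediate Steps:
$x{\left(X,S \right)} = 54$ ($x{\left(X,S \right)} = 36 + 9 \left(0 \cdot 2 + 2\right) = 36 + 9 \left(0 + 2\right) = 36 + 9 \cdot 2 = 36 + 18 = 54$)
$P{\left(l \right)} = 6 + 2 l^{2}$ ($P{\left(l \right)} = 2 l l + 6 = 2 l^{2} + 6 = 6 + 2 l^{2}$)
$\frac{1}{-44 + x{\left(-5,-5 \right)}} + 7 P{\left(5 \right)} = \frac{1}{-44 + 54} + 7 \left(6 + 2 \cdot 5^{2}\right) = \frac{1}{10} + 7 \left(6 + 2 \cdot 25\right) = \frac{1}{10} + 7 \left(6 + 50\right) = \frac{1}{10} + 7 \cdot 56 = \frac{1}{10} + 392 = \frac{3921}{10}$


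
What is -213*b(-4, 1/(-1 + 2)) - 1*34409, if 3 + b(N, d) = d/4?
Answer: -135293/4 ≈ -33823.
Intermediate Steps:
b(N, d) = -3 + d/4
-213*b(-4, 1/(-1 + 2)) - 1*34409 = -213*(-3 + 1/(4*(-1 + 2))) - 1*34409 = -213*(-3 + (¼)/1) - 34409 = -213*(-3 + (¼)*1) - 34409 = -213*(-3 + ¼) - 34409 = -213*(-11/4) - 34409 = 2343/4 - 34409 = -135293/4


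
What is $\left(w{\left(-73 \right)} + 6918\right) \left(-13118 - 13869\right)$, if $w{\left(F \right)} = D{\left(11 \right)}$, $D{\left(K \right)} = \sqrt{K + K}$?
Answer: $-186696066 - 26987 \sqrt{22} \approx -1.8682 \cdot 10^{8}$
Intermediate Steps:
$D{\left(K \right)} = \sqrt{2} \sqrt{K}$ ($D{\left(K \right)} = \sqrt{2 K} = \sqrt{2} \sqrt{K}$)
$w{\left(F \right)} = \sqrt{22}$ ($w{\left(F \right)} = \sqrt{2} \sqrt{11} = \sqrt{22}$)
$\left(w{\left(-73 \right)} + 6918\right) \left(-13118 - 13869\right) = \left(\sqrt{22} + 6918\right) \left(-13118 - 13869\right) = \left(6918 + \sqrt{22}\right) \left(-26987\right) = -186696066 - 26987 \sqrt{22}$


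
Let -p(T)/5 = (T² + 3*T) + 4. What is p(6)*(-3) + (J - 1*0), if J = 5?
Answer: 875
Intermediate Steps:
p(T) = -20 - 15*T - 5*T² (p(T) = -5*((T² + 3*T) + 4) = -5*(4 + T² + 3*T) = -20 - 15*T - 5*T²)
p(6)*(-3) + (J - 1*0) = (-20 - 15*6 - 5*6²)*(-3) + (5 - 1*0) = (-20 - 90 - 5*36)*(-3) + (5 + 0) = (-20 - 90 - 180)*(-3) + 5 = -290*(-3) + 5 = 870 + 5 = 875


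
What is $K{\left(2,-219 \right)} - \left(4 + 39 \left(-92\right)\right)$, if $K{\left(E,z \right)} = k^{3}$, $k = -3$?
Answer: $3557$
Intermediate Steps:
$K{\left(E,z \right)} = -27$ ($K{\left(E,z \right)} = \left(-3\right)^{3} = -27$)
$K{\left(2,-219 \right)} - \left(4 + 39 \left(-92\right)\right) = -27 - \left(4 + 39 \left(-92\right)\right) = -27 - \left(4 - 3588\right) = -27 - -3584 = -27 + 3584 = 3557$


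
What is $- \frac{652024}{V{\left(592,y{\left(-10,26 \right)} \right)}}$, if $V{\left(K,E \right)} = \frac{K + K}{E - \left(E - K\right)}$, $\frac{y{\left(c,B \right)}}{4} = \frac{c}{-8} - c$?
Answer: $-326012$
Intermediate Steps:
$y{\left(c,B \right)} = - \frac{9 c}{2}$ ($y{\left(c,B \right)} = 4 \left(\frac{c}{-8} - c\right) = 4 \left(c \left(- \frac{1}{8}\right) - c\right) = 4 \left(- \frac{c}{8} - c\right) = 4 \left(- \frac{9 c}{8}\right) = - \frac{9 c}{2}$)
$V{\left(K,E \right)} = 2$ ($V{\left(K,E \right)} = \frac{2 K}{K} = 2$)
$- \frac{652024}{V{\left(592,y{\left(-10,26 \right)} \right)}} = - \frac{652024}{2} = \left(-652024\right) \frac{1}{2} = -326012$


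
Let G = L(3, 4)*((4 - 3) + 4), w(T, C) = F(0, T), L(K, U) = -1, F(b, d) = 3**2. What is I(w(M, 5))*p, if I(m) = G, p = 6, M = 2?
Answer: -30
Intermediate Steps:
F(b, d) = 9
w(T, C) = 9
G = -5 (G = -((4 - 3) + 4) = -(1 + 4) = -1*5 = -5)
I(m) = -5
I(w(M, 5))*p = -5*6 = -30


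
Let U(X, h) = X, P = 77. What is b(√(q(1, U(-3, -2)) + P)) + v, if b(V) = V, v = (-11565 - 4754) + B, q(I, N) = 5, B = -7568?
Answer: -23887 + √82 ≈ -23878.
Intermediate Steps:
v = -23887 (v = (-11565 - 4754) - 7568 = -16319 - 7568 = -23887)
b(√(q(1, U(-3, -2)) + P)) + v = √(5 + 77) - 23887 = √82 - 23887 = -23887 + √82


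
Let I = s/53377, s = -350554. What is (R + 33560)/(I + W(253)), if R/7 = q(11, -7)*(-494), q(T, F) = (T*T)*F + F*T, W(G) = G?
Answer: 172341095504/13153827 ≈ 13102.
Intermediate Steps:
I = -350554/53377 ≈ -6.5675
q(T, F) = F*T + F*T² (q(T, F) = T²*F + F*T = F*T² + F*T = F*T + F*T²)
R = 3195192 (R = 7*(-7*11*(1 + 11)*(-494)) = 7*(-7*11*12*(-494)) = 7*(-924*(-494)) = 7*456456 = 3195192)
(R + 33560)/(I + W(253)) = (3195192 + 33560)/(-350554/53377 + 253) = 3228752/(13153827/53377) = 3228752*(53377/13153827) = 172341095504/13153827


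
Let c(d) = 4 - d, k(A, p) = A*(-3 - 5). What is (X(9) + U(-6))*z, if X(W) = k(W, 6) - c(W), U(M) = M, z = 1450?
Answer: -105850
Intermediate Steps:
k(A, p) = -8*A (k(A, p) = A*(-8) = -8*A)
X(W) = -4 - 7*W (X(W) = -8*W - (4 - W) = -8*W + (-4 + W) = -4 - 7*W)
(X(9) + U(-6))*z = ((-4 - 7*9) - 6)*1450 = ((-4 - 63) - 6)*1450 = (-67 - 6)*1450 = -73*1450 = -105850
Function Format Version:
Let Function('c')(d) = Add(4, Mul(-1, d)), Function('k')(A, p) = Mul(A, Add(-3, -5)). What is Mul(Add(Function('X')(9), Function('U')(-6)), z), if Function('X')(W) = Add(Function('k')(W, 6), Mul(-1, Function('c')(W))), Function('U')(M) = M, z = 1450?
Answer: -105850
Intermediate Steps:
Function('k')(A, p) = Mul(-8, A) (Function('k')(A, p) = Mul(A, -8) = Mul(-8, A))
Function('X')(W) = Add(-4, Mul(-7, W)) (Function('X')(W) = Add(Mul(-8, W), Mul(-1, Add(4, Mul(-1, W)))) = Add(Mul(-8, W), Add(-4, W)) = Add(-4, Mul(-7, W)))
Mul(Add(Function('X')(9), Function('U')(-6)), z) = Mul(Add(Add(-4, Mul(-7, 9)), -6), 1450) = Mul(Add(Add(-4, -63), -6), 1450) = Mul(Add(-67, -6), 1450) = Mul(-73, 1450) = -105850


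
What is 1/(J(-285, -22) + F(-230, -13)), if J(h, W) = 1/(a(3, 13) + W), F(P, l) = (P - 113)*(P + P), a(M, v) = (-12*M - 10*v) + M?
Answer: 185/29189299 ≈ 6.3379e-6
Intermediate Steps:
a(M, v) = -11*M - 10*v
F(P, l) = 2*P*(-113 + P) (F(P, l) = (-113 + P)*(2*P) = 2*P*(-113 + P))
J(h, W) = 1/(-163 + W) (J(h, W) = 1/((-11*3 - 10*13) + W) = 1/((-33 - 130) + W) = 1/(-163 + W))
1/(J(-285, -22) + F(-230, -13)) = 1/(1/(-163 - 22) + 2*(-230)*(-113 - 230)) = 1/(1/(-185) + 2*(-230)*(-343)) = 1/(-1/185 + 157780) = 1/(29189299/185) = 185/29189299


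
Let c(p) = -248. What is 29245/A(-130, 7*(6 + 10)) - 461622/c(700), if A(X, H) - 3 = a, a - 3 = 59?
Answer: 3725819/1612 ≈ 2311.3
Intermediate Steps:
a = 62 (a = 3 + 59 = 62)
A(X, H) = 65 (A(X, H) = 3 + 62 = 65)
29245/A(-130, 7*(6 + 10)) - 461622/c(700) = 29245/65 - 461622/(-248) = 29245*(1/65) - 461622*(-1/248) = 5849/13 + 230811/124 = 3725819/1612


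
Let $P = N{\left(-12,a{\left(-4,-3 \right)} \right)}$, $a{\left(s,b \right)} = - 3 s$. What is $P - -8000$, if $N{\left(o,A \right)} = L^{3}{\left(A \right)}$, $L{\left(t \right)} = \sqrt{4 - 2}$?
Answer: $8000 + 2 \sqrt{2} \approx 8002.8$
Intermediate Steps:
$L{\left(t \right)} = \sqrt{2}$
$N{\left(o,A \right)} = 2 \sqrt{2}$ ($N{\left(o,A \right)} = \left(\sqrt{2}\right)^{3} = 2 \sqrt{2}$)
$P = 2 \sqrt{2} \approx 2.8284$
$P - -8000 = 2 \sqrt{2} - -8000 = 2 \sqrt{2} + 8000 = 8000 + 2 \sqrt{2}$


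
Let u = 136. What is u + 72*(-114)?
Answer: -8072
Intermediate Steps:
u + 72*(-114) = 136 + 72*(-114) = 136 - 8208 = -8072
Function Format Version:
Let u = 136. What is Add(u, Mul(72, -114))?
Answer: -8072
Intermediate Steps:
Add(u, Mul(72, -114)) = Add(136, Mul(72, -114)) = Add(136, -8208) = -8072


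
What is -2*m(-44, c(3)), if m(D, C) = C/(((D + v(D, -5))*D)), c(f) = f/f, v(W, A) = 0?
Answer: -1/968 ≈ -0.0010331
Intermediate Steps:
c(f) = 1
m(D, C) = C/D² (m(D, C) = C/(((D + 0)*D)) = C/((D*D)) = C/(D²) = C/D²)
-2*m(-44, c(3)) = -2/(-44)² = -2/1936 = -2*1/1936 = -1/968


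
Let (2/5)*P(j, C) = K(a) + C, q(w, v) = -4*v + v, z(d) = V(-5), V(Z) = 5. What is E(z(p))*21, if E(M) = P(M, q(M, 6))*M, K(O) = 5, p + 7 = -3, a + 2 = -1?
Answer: -6825/2 ≈ -3412.5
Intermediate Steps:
a = -3 (a = -2 - 1 = -3)
p = -10 (p = -7 - 3 = -10)
z(d) = 5
q(w, v) = -3*v
P(j, C) = 25/2 + 5*C/2 (P(j, C) = 5*(5 + C)/2 = 25/2 + 5*C/2)
E(M) = -65*M/2 (E(M) = (25/2 + 5*(-3*6)/2)*M = (25/2 + (5/2)*(-18))*M = (25/2 - 45)*M = -65*M/2)
E(z(p))*21 = -65/2*5*21 = -325/2*21 = -6825/2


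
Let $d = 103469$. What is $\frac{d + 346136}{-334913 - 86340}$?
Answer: $- \frac{449605}{421253} \approx -1.0673$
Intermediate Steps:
$\frac{d + 346136}{-334913 - 86340} = \frac{103469 + 346136}{-334913 - 86340} = \frac{449605}{-421253} = 449605 \left(- \frac{1}{421253}\right) = - \frac{449605}{421253}$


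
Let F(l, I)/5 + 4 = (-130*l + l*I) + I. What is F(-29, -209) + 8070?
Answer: 56160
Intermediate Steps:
F(l, I) = -20 - 650*l + 5*I + 5*I*l (F(l, I) = -20 + 5*((-130*l + l*I) + I) = -20 + 5*((-130*l + I*l) + I) = -20 + 5*(I - 130*l + I*l) = -20 + (-650*l + 5*I + 5*I*l) = -20 - 650*l + 5*I + 5*I*l)
F(-29, -209) + 8070 = (-20 - 650*(-29) + 5*(-209) + 5*(-209)*(-29)) + 8070 = (-20 + 18850 - 1045 + 30305) + 8070 = 48090 + 8070 = 56160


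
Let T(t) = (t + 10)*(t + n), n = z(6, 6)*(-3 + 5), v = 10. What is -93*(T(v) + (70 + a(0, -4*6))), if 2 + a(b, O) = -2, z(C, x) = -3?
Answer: -13578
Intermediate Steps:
a(b, O) = -4 (a(b, O) = -2 - 2 = -4)
n = -6 (n = -3*(-3 + 5) = -3*2 = -6)
T(t) = (-6 + t)*(10 + t) (T(t) = (t + 10)*(t - 6) = (10 + t)*(-6 + t) = (-6 + t)*(10 + t))
-93*(T(v) + (70 + a(0, -4*6))) = -93*((-60 + 10**2 + 4*10) + (70 - 4)) = -93*((-60 + 100 + 40) + 66) = -93*(80 + 66) = -93*146 = -13578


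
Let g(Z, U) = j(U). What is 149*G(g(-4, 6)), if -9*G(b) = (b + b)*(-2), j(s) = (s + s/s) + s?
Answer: 7748/9 ≈ 860.89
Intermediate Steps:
j(s) = 1 + 2*s (j(s) = (s + 1) + s = (1 + s) + s = 1 + 2*s)
g(Z, U) = 1 + 2*U
G(b) = 4*b/9 (G(b) = -(b + b)*(-2)/9 = -2*b*(-2)/9 = -(-4)*b/9 = 4*b/9)
149*G(g(-4, 6)) = 149*(4*(1 + 2*6)/9) = 149*(4*(1 + 12)/9) = 149*((4/9)*13) = 149*(52/9) = 7748/9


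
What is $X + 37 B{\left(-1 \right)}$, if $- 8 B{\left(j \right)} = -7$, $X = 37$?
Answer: $\frac{555}{8} \approx 69.375$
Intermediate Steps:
$B{\left(j \right)} = \frac{7}{8}$ ($B{\left(j \right)} = \left(- \frac{1}{8}\right) \left(-7\right) = \frac{7}{8}$)
$X + 37 B{\left(-1 \right)} = 37 + 37 \cdot \frac{7}{8} = 37 + \frac{259}{8} = \frac{555}{8}$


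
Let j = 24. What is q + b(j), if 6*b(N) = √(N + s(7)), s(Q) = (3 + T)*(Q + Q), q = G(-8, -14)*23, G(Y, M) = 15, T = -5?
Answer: 345 + I/3 ≈ 345.0 + 0.33333*I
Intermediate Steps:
q = 345 (q = 15*23 = 345)
s(Q) = -4*Q (s(Q) = (3 - 5)*(Q + Q) = -4*Q)
b(N) = √(-28 + N)/6 (b(N) = √(N - 4*7)/6 = √(N - 28)/6 = √(-28 + N)/6)
q + b(j) = 345 + √(-28 + 24)/6 = 345 + √(-4)/6 = 345 + (2*I)/6 = 345 + I/3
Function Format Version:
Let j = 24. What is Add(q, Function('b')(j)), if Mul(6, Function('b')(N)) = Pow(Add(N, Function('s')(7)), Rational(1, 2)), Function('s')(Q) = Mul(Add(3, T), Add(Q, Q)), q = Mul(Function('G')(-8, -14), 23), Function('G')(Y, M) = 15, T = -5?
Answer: Add(345, Mul(Rational(1, 3), I)) ≈ Add(345.00, Mul(0.33333, I))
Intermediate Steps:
q = 345 (q = Mul(15, 23) = 345)
Function('s')(Q) = Mul(-4, Q) (Function('s')(Q) = Mul(Add(3, -5), Add(Q, Q)) = Mul(-2, Mul(2, Q)) = Mul(-4, Q))
Function('b')(N) = Mul(Rational(1, 6), Pow(Add(-28, N), Rational(1, 2))) (Function('b')(N) = Mul(Rational(1, 6), Pow(Add(N, Mul(-4, 7)), Rational(1, 2))) = Mul(Rational(1, 6), Pow(Add(N, -28), Rational(1, 2))) = Mul(Rational(1, 6), Pow(Add(-28, N), Rational(1, 2))))
Add(q, Function('b')(j)) = Add(345, Mul(Rational(1, 6), Pow(Add(-28, 24), Rational(1, 2)))) = Add(345, Mul(Rational(1, 6), Pow(-4, Rational(1, 2)))) = Add(345, Mul(Rational(1, 6), Mul(2, I))) = Add(345, Mul(Rational(1, 3), I))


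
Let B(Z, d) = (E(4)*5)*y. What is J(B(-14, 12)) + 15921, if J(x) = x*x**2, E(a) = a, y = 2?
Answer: 79921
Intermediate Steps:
B(Z, d) = 40 (B(Z, d) = (4*5)*2 = 20*2 = 40)
J(x) = x**3
J(B(-14, 12)) + 15921 = 40**3 + 15921 = 64000 + 15921 = 79921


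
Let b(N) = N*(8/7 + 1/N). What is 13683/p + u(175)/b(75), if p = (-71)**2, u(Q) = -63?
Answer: 6082500/3059887 ≈ 1.9878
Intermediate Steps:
p = 5041
b(N) = N*(8/7 + 1/N) (b(N) = N*(8*(1/7) + 1/N) = N*(8/7 + 1/N))
13683/p + u(175)/b(75) = 13683/5041 - 63/(1 + (8/7)*75) = 13683*(1/5041) - 63/(1 + 600/7) = 13683/5041 - 63/607/7 = 13683/5041 - 63*7/607 = 13683/5041 - 441/607 = 6082500/3059887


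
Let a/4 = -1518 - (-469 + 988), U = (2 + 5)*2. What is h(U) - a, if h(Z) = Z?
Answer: 8162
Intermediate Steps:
U = 14 (U = 7*2 = 14)
a = -8148 (a = 4*(-1518 - (-469 + 988)) = 4*(-1518 - 1*519) = 4*(-1518 - 519) = 4*(-2037) = -8148)
h(U) - a = 14 - 1*(-8148) = 14 + 8148 = 8162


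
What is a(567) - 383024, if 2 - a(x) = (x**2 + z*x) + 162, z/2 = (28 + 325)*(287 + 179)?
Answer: -187245405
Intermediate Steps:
z = 328996 (z = 2*((28 + 325)*(287 + 179)) = 2*(353*466) = 2*164498 = 328996)
a(x) = -160 - x**2 - 328996*x (a(x) = 2 - ((x**2 + 328996*x) + 162) = 2 - (162 + x**2 + 328996*x) = 2 + (-162 - x**2 - 328996*x) = -160 - x**2 - 328996*x)
a(567) - 383024 = (-160 - 1*567**2 - 328996*567) - 383024 = (-160 - 1*321489 - 186540732) - 383024 = (-160 - 321489 - 186540732) - 383024 = -186862381 - 383024 = -187245405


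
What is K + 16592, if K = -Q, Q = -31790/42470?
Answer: 70469403/4247 ≈ 16593.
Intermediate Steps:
Q = -3179/4247 (Q = -31790*1/42470 = -3179/4247 ≈ -0.74853)
K = 3179/4247 (K = -1*(-3179/4247) = 3179/4247 ≈ 0.74853)
K + 16592 = 3179/4247 + 16592 = 70469403/4247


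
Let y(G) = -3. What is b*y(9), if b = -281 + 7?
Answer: 822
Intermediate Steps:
b = -274
b*y(9) = -274*(-3) = 822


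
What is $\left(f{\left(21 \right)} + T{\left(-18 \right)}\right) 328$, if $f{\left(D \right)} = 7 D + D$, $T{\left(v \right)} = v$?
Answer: $49200$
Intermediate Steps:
$f{\left(D \right)} = 8 D$
$\left(f{\left(21 \right)} + T{\left(-18 \right)}\right) 328 = \left(8 \cdot 21 - 18\right) 328 = \left(168 - 18\right) 328 = 150 \cdot 328 = 49200$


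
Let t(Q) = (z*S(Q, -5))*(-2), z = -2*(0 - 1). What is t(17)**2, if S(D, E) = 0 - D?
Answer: 4624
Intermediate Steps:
S(D, E) = -D
z = 2 (z = -2*(-1) = 2)
t(Q) = 4*Q (t(Q) = (2*(-Q))*(-2) = -2*Q*(-2) = 4*Q)
t(17)**2 = (4*17)**2 = 68**2 = 4624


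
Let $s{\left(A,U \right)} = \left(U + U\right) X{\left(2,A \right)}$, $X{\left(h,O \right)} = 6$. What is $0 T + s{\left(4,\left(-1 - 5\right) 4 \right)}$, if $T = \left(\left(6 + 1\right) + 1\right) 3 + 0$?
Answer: $-288$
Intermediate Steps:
$s{\left(A,U \right)} = 12 U$ ($s{\left(A,U \right)} = \left(U + U\right) 6 = 2 U 6 = 12 U$)
$T = 24$ ($T = \left(7 + 1\right) 3 + 0 = 8 \cdot 3 + 0 = 24 + 0 = 24$)
$0 T + s{\left(4,\left(-1 - 5\right) 4 \right)} = 0 \cdot 24 + 12 \left(-1 - 5\right) 4 = 0 + 12 \left(\left(-6\right) 4\right) = 0 + 12 \left(-24\right) = 0 - 288 = -288$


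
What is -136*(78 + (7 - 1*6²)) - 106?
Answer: -6770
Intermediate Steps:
-136*(78 + (7 - 1*6²)) - 106 = -136*(78 + (7 - 1*36)) - 106 = -136*(78 + (7 - 36)) - 106 = -136*(78 - 29) - 106 = -136*49 - 106 = -6664 - 106 = -6770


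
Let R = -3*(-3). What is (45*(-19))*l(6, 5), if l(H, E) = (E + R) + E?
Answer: -16245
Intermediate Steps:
R = 9
l(H, E) = 9 + 2*E (l(H, E) = (E + 9) + E = (9 + E) + E = 9 + 2*E)
(45*(-19))*l(6, 5) = (45*(-19))*(9 + 2*5) = -855*(9 + 10) = -855*19 = -16245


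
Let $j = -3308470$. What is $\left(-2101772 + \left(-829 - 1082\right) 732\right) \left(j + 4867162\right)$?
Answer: $-5456394623808$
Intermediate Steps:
$\left(-2101772 + \left(-829 - 1082\right) 732\right) \left(j + 4867162\right) = \left(-2101772 + \left(-829 - 1082\right) 732\right) \left(-3308470 + 4867162\right) = \left(-2101772 - 1398852\right) 1558692 = \left(-3500624\right) 1558692 = -5456394623808$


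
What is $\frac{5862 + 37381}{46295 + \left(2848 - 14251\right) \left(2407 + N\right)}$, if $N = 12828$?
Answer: $- \frac{43243}{173678410} \approx -0.00024898$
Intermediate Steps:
$\frac{5862 + 37381}{46295 + \left(2848 - 14251\right) \left(2407 + N\right)} = \frac{5862 + 37381}{46295 + \left(2848 - 14251\right) \left(2407 + 12828\right)} = \frac{43243}{46295 - 173724705} = \frac{43243}{-173678410} = 43243 \left(- \frac{1}{173678410}\right) = - \frac{43243}{173678410}$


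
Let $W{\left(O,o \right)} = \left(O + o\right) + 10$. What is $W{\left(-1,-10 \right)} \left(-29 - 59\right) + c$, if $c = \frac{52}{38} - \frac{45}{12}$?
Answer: $\frac{6507}{76} \approx 85.618$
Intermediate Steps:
$W{\left(O,o \right)} = 10 + O + o$
$c = - \frac{181}{76}$ ($c = 52 \cdot \frac{1}{38} - \frac{15}{4} = \frac{26}{19} - \frac{15}{4} = - \frac{181}{76} \approx -2.3816$)
$W{\left(-1,-10 \right)} \left(-29 - 59\right) + c = \left(10 - 1 - 10\right) \left(-29 - 59\right) - \frac{181}{76} = \left(-1\right) \left(-88\right) - \frac{181}{76} = 88 - \frac{181}{76} = \frac{6507}{76}$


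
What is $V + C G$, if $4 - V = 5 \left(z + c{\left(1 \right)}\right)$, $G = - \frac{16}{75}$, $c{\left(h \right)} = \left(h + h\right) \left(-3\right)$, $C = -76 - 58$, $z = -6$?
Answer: $\frac{6944}{75} \approx 92.587$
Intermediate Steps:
$C = -134$
$c{\left(h \right)} = - 6 h$ ($c{\left(h \right)} = 2 h \left(-3\right) = - 6 h$)
$G = - \frac{16}{75}$ ($G = \left(-16\right) \frac{1}{75} = - \frac{16}{75} \approx -0.21333$)
$V = 64$ ($V = 4 - 5 \left(-6 - 6\right) = 4 - 5 \left(-12\right) = 4 - -60 = 4 + 60 = 64$)
$V + C G = 64 - - \frac{2144}{75} = 64 + \frac{2144}{75} = \frac{6944}{75}$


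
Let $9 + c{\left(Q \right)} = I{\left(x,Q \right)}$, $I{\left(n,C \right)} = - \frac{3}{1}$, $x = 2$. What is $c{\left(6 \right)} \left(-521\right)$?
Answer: $6252$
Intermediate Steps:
$I{\left(n,C \right)} = -3$ ($I{\left(n,C \right)} = \left(-3\right) 1 = -3$)
$c{\left(Q \right)} = -12$ ($c{\left(Q \right)} = -9 - 3 = -12$)
$c{\left(6 \right)} \left(-521\right) = \left(-12\right) \left(-521\right) = 6252$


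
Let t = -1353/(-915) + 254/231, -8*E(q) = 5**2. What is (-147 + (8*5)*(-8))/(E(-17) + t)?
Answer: 263219880/308167 ≈ 854.15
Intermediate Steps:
E(q) = -25/8 (E(q) = -1/8*5**2 = -1/8*25 = -25/8)
t = 181651/70455 (t = -1353*(-1/915) + 254*(1/231) = 451/305 + 254/231 = 181651/70455 ≈ 2.5783)
(-147 + (8*5)*(-8))/(E(-17) + t) = (-147 + (8*5)*(-8))/(-25/8 + 181651/70455) = (-147 + 40*(-8))/(-308167/563640) = (-147 - 320)*(-563640/308167) = -467*(-563640/308167) = 263219880/308167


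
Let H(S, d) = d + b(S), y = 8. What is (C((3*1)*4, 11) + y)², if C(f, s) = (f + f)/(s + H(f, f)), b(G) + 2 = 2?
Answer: 43264/529 ≈ 81.785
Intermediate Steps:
b(G) = 0 (b(G) = -2 + 2 = 0)
H(S, d) = d (H(S, d) = d + 0 = d)
C(f, s) = 2*f/(f + s) (C(f, s) = (f + f)/(s + f) = (2*f)/(f + s) = 2*f/(f + s))
(C((3*1)*4, 11) + y)² = (2*((3*1)*4)/((3*1)*4 + 11) + 8)² = (2*(3*4)/(3*4 + 11) + 8)² = (2*12/(12 + 11) + 8)² = (2*12/23 + 8)² = (2*12*(1/23) + 8)² = (24/23 + 8)² = (208/23)² = 43264/529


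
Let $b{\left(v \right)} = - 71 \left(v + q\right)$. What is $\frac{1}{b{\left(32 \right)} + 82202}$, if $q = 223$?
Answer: $\frac{1}{64097} \approx 1.5601 \cdot 10^{-5}$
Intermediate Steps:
$b{\left(v \right)} = -15833 - 71 v$ ($b{\left(v \right)} = - 71 \left(v + 223\right) = - 71 \left(223 + v\right) = -15833 - 71 v$)
$\frac{1}{b{\left(32 \right)} + 82202} = \frac{1}{\left(-15833 - 2272\right) + 82202} = \frac{1}{-18105 + 82202} = \frac{1}{64097}$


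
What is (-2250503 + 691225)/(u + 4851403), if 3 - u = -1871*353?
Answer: -1559278/5511869 ≈ -0.28289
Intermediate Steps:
u = 660466 (u = 3 - (-1871)*353 = 3 - 1*(-660463) = 3 + 660463 = 660466)
(-2250503 + 691225)/(u + 4851403) = (-2250503 + 691225)/(660466 + 4851403) = -1559278/5511869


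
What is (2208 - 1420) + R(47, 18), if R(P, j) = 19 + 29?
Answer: 836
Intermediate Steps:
R(P, j) = 48
(2208 - 1420) + R(47, 18) = (2208 - 1420) + 48 = 788 + 48 = 836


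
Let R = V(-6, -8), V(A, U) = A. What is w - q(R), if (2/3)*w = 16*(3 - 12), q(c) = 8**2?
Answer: -280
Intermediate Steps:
R = -6
q(c) = 64
w = -216 (w = 3*(16*(3 - 12))/2 = 3*(16*(-9))/2 = (3/2)*(-144) = -216)
w - q(R) = -216 - 1*64 = -216 - 64 = -280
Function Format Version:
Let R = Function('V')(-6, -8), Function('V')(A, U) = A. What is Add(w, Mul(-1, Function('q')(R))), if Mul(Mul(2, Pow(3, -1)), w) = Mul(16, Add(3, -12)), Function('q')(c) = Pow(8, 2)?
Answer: -280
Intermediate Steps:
R = -6
Function('q')(c) = 64
w = -216 (w = Mul(Rational(3, 2), Mul(16, Add(3, -12))) = Mul(Rational(3, 2), Mul(16, -9)) = Mul(Rational(3, 2), -144) = -216)
Add(w, Mul(-1, Function('q')(R))) = Add(-216, Mul(-1, 64)) = Add(-216, -64) = -280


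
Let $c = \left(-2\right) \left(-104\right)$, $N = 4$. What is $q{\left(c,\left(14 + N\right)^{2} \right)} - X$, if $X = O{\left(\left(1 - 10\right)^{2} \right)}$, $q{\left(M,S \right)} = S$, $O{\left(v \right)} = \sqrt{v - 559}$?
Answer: $324 - i \sqrt{478} \approx 324.0 - 21.863 i$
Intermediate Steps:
$c = 208$
$O{\left(v \right)} = \sqrt{-559 + v}$
$X = i \sqrt{478}$ ($X = \sqrt{-559 + \left(1 - 10\right)^{2}} = \sqrt{-559 + \left(-9\right)^{2}} = \sqrt{-559 + 81} = \sqrt{-478} = i \sqrt{478} \approx 21.863 i$)
$q{\left(c,\left(14 + N\right)^{2} \right)} - X = \left(14 + 4\right)^{2} - i \sqrt{478} = 18^{2} - i \sqrt{478} = 324 - i \sqrt{478}$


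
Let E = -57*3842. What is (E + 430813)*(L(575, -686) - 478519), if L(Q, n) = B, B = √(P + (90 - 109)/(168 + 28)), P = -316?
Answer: -101359416061 + 211819*I*√61955/14 ≈ -1.0136e+11 + 3.766e+6*I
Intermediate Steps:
E = -218994
B = I*√61955/14 (B = √(-316 + (90 - 109)/(168 + 28)) = √(-316 - 19/196) = √(-61955/196) = I*√61955/14 ≈ 17.779*I)
L(Q, n) = I*√61955/14
(E + 430813)*(L(575, -686) - 478519) = (-218994 + 430813)*(I*√61955/14 - 478519) = 211819*(-478519 + I*√61955/14) = -101359416061 + 211819*I*√61955/14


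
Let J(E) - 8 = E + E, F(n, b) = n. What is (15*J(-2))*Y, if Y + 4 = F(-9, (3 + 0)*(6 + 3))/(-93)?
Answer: -7260/31 ≈ -234.19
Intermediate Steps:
J(E) = 8 + 2*E (J(E) = 8 + (E + E) = 8 + 2*E)
Y = -121/31 (Y = -4 - 9/(-93) = -4 - 9*(-1/93) = -4 + 3/31 = -121/31 ≈ -3.9032)
(15*J(-2))*Y = (15*(8 + 2*(-2)))*(-121/31) = (15*(8 - 4))*(-121/31) = (15*4)*(-121/31) = 60*(-121/31) = -7260/31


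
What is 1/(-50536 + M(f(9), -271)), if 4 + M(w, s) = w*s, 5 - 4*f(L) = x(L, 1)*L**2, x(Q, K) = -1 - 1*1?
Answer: -4/247417 ≈ -1.6167e-5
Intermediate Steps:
x(Q, K) = -2 (x(Q, K) = -1 - 1 = -2)
f(L) = 5/4 + L**2/2 (f(L) = 5/4 - (-1)*L**2/2 = 5/4 + L**2/2)
M(w, s) = -4 + s*w (M(w, s) = -4 + w*s = -4 + s*w)
1/(-50536 + M(f(9), -271)) = 1/(-50536 + (-4 - 271*(5/4 + (1/2)*9**2))) = 1/(-50536 + (-4 - 271*(5/4 + (1/2)*81))) = 1/(-50536 + (-4 - 271*(5/4 + 81/2))) = 1/(-50536 + (-4 - 271*167/4)) = 1/(-50536 + (-4 - 45257/4)) = 1/(-50536 - 45273/4) = 1/(-247417/4) = -4/247417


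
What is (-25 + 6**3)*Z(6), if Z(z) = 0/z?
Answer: 0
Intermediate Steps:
Z(z) = 0
(-25 + 6**3)*Z(6) = (-25 + 6**3)*0 = (-25 + 216)*0 = 191*0 = 0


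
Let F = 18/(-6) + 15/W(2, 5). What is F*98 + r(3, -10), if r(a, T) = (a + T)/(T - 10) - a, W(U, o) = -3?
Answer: -15733/20 ≈ -786.65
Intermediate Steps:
r(a, T) = -a + (T + a)/(-10 + T) (r(a, T) = (T + a)/(-10 + T) - a = -a + (T + a)/(-10 + T))
F = -8 (F = 18/(-6) + 15/(-3) = 18*(-1/6) + 15*(-1/3) = -3 - 5 = -8)
F*98 + r(3, -10) = -8*98 + (-10 + 11*3 - 1*(-10)*3)/(-10 - 10) = -784 + (-10 + 33 + 30)/(-20) = -784 - 1/20*53 = -784 - 53/20 = -15733/20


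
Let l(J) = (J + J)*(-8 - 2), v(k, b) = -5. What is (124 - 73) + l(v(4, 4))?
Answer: 151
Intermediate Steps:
l(J) = -20*J (l(J) = (2*J)*(-10) = -20*J)
(124 - 73) + l(v(4, 4)) = (124 - 73) - 20*(-5) = 51 + 100 = 151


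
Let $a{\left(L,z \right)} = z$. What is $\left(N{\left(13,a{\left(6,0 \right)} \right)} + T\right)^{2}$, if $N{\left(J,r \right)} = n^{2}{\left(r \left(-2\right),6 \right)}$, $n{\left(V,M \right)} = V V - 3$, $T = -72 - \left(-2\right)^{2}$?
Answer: $4489$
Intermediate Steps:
$T = -76$ ($T = -72 - 4 = -76$)
$n{\left(V,M \right)} = -3 + V^{2}$ ($n{\left(V,M \right)} = V^{2} - 3 = -3 + V^{2}$)
$N{\left(J,r \right)} = \left(-3 + 4 r^{2}\right)^{2}$ ($N{\left(J,r \right)} = \left(-3 + \left(r \left(-2\right)\right)^{2}\right)^{2} = \left(-3 + \left(- 2 r\right)^{2}\right)^{2} = \left(-3 + 4 r^{2}\right)^{2}$)
$\left(N{\left(13,a{\left(6,0 \right)} \right)} + T\right)^{2} = \left(\left(-3 + 4 \cdot 0^{2}\right)^{2} - 76\right)^{2} = \left(\left(-3 + 4 \cdot 0\right)^{2} - 76\right)^{2} = \left(\left(-3 + 0\right)^{2} - 76\right)^{2} = \left(\left(-3\right)^{2} - 76\right)^{2} = \left(9 - 76\right)^{2} = \left(-67\right)^{2} = 4489$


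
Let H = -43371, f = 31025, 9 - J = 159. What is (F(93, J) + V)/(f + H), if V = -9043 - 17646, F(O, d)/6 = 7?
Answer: 26647/12346 ≈ 2.1584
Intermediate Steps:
J = -150 (J = 9 - 1*159 = 9 - 159 = -150)
F(O, d) = 42 (F(O, d) = 6*7 = 42)
V = -26689
(F(93, J) + V)/(f + H) = (42 - 26689)/(31025 - 43371) = -26647/(-12346) = -26647*(-1/12346) = 26647/12346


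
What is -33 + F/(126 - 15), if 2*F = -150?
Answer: -1246/37 ≈ -33.676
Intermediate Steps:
F = -75 (F = (½)*(-150) = -75)
-33 + F/(126 - 15) = -33 - 75/(126 - 15) = -33 - 75/111 = -33 + (1/111)*(-75) = -33 - 25/37 = -1246/37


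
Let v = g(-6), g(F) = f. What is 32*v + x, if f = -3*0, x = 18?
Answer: 18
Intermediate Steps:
f = 0
g(F) = 0
v = 0
32*v + x = 32*0 + 18 = 0 + 18 = 18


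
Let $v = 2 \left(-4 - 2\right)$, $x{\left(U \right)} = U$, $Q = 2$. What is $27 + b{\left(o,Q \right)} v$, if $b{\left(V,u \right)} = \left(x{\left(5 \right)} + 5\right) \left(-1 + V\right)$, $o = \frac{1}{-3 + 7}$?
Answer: $117$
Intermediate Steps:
$v = -12$ ($v = 2 \left(-6\right) = -12$)
$o = \frac{1}{4} \approx 0.25$
$b{\left(V,u \right)} = -10 + 10 V$ ($b{\left(V,u \right)} = \left(5 + 5\right) \left(-1 + V\right) = 10 \left(-1 + V\right) = -10 + 10 V$)
$27 + b{\left(o,Q \right)} v = 27 + \left(-10 + 10 \cdot \frac{1}{4}\right) \left(-12\right) = 27 + \left(-10 + \frac{5}{2}\right) \left(-12\right) = 27 - -90 = 27 + 90 = 117$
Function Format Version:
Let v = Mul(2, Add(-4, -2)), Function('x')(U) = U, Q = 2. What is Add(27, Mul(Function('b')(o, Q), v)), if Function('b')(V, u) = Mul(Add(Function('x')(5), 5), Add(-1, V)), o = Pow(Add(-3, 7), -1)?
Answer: 117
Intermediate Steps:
v = -12 (v = Mul(2, -6) = -12)
o = Rational(1, 4) (o = Pow(4, -1) = Rational(1, 4) ≈ 0.25000)
Function('b')(V, u) = Add(-10, Mul(10, V)) (Function('b')(V, u) = Mul(Add(5, 5), Add(-1, V)) = Mul(10, Add(-1, V)) = Add(-10, Mul(10, V)))
Add(27, Mul(Function('b')(o, Q), v)) = Add(27, Mul(Add(-10, Mul(10, Rational(1, 4))), -12)) = Add(27, Mul(Add(-10, Rational(5, 2)), -12)) = Add(27, Mul(Rational(-15, 2), -12)) = Add(27, 90) = 117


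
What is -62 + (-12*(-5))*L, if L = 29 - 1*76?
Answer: -2882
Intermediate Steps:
L = -47 (L = 29 - 76 = -47)
-62 + (-12*(-5))*L = -62 - 12*(-5)*(-47) = -62 + 60*(-47) = -62 - 2820 = -2882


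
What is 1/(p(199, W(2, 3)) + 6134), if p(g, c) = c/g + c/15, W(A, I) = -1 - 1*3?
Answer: 2985/18309134 ≈ 0.00016303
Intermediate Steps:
W(A, I) = -4 (W(A, I) = -1 - 3 = -4)
p(g, c) = c/15 + c/g (p(g, c) = c/g + c*(1/15) = c/g + c/15 = c/15 + c/g)
1/(p(199, W(2, 3)) + 6134) = 1/(((1/15)*(-4) - 4/199) + 6134) = 1/((-4/15 - 4*1/199) + 6134) = 1/((-4/15 - 4/199) + 6134) = 1/(-856/2985 + 6134) = 1/(18309134/2985) = 2985/18309134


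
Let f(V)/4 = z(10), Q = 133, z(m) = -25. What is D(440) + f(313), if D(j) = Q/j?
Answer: -43867/440 ≈ -99.698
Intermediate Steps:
f(V) = -100 (f(V) = 4*(-25) = -100)
D(j) = 133/j
D(440) + f(313) = 133/440 - 100 = -43867/440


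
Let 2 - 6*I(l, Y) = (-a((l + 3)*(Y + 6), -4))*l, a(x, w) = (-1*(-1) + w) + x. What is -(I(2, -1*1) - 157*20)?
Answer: 9397/3 ≈ 3132.3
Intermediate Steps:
a(x, w) = 1 + w + x (a(x, w) = (1 + w) + x = 1 + w + x)
I(l, Y) = ⅓ - l*(3 - (3 + l)*(6 + Y))/6 (I(l, Y) = ⅓ - (-(1 - 4 + (l + 3)*(Y + 6)))*l/6 = ⅓ - (-(1 - 4 + (3 + l)*(6 + Y)))*l/6 = ⅓ - (-(-3 + (3 + l)*(6 + Y)))*l/6 = ⅓ - (3 - (3 + l)*(6 + Y))*l/6 = ⅓ - l*(3 - (3 + l)*(6 + Y))/6)
-(I(2, -1*1) - 157*20) = -((⅓ + (⅙)*2*(15 + 3*(-1*1) + 6*2 - 1*1*2)) - 157*20) = -((⅓ + (⅙)*2*(15 + 3*(-1) + 12 - 1*2)) - 3140) = -((⅓ + (⅙)*2*(15 - 3 + 12 - 2)) - 3140) = -((⅓ + (⅙)*2*22) - 3140) = -((⅓ + 22/3) - 3140) = -(23/3 - 3140) = -1*(-9397/3) = 9397/3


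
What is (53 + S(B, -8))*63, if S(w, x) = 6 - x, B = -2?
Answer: 4221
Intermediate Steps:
(53 + S(B, -8))*63 = (53 + (6 - 1*(-8)))*63 = (53 + (6 + 8))*63 = (53 + 14)*63 = 67*63 = 4221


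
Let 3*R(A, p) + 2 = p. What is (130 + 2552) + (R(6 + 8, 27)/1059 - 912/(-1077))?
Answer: 3059911109/1140543 ≈ 2682.9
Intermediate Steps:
R(A, p) = -⅔ + p/3
(130 + 2552) + (R(6 + 8, 27)/1059 - 912/(-1077)) = (130 + 2552) + ((-⅔ + (⅓)*27)/1059 - 912/(-1077)) = 2682 + ((-⅔ + 9)*(1/1059) - 912*(-1/1077)) = 2682 + ((25/3)*(1/1059) + 304/359) = 2682 + (25/3177 + 304/359) = 2682 + 974783/1140543 = 3059911109/1140543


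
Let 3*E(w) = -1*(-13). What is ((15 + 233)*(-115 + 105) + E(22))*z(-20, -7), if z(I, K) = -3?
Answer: 7427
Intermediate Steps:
E(w) = 13/3 (E(w) = (-1*(-13))/3 = (1/3)*13 = 13/3)
((15 + 233)*(-115 + 105) + E(22))*z(-20, -7) = ((15 + 233)*(-115 + 105) + 13/3)*(-3) = (248*(-10) + 13/3)*(-3) = (-2480 + 13/3)*(-3) = -7427/3*(-3) = 7427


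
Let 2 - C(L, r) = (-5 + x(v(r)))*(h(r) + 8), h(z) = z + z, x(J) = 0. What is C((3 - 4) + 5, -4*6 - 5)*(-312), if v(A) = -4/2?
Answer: 77376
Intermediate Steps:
v(A) = -2 (v(A) = -4*½ = -2)
h(z) = 2*z
C(L, r) = 42 + 10*r (C(L, r) = 2 - (-5 + 0)*(2*r + 8) = 2 - (-5)*(8 + 2*r) = 2 - (-40 - 10*r) = 2 + (40 + 10*r) = 42 + 10*r)
C((3 - 4) + 5, -4*6 - 5)*(-312) = (42 + 10*(-4*6 - 5))*(-312) = (42 + 10*(-24 - 5))*(-312) = (42 + 10*(-29))*(-312) = (42 - 290)*(-312) = -248*(-312) = 77376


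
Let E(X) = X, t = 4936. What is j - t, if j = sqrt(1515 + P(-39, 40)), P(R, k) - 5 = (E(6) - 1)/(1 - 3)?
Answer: -4936 + sqrt(6070)/2 ≈ -4897.0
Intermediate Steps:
P(R, k) = 5/2 (P(R, k) = 5 + (6 - 1)/(1 - 3) = 5 + 5/(-2) = 5 + 5*(-1/2) = 5 - 5/2 = 5/2)
j = sqrt(6070)/2 (j = sqrt(1515 + 5/2) = sqrt(3035/2) = sqrt(6070)/2 ≈ 38.955)
j - t = sqrt(6070)/2 - 1*4936 = sqrt(6070)/2 - 4936 = -4936 + sqrt(6070)/2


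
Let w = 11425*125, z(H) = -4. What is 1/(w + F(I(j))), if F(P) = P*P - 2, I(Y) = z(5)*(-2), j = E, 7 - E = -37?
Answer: 1/1428187 ≈ 7.0019e-7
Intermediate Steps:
E = 44 (E = 7 - 1*(-37) = 7 + 37 = 44)
j = 44
w = 1428125
I(Y) = 8 (I(Y) = -4*(-2) = 8)
F(P) = -2 + P² (F(P) = P² - 2 = -2 + P²)
1/(w + F(I(j))) = 1/(1428125 + (-2 + 8²)) = 1/(1428125 + (-2 + 64)) = 1/(1428125 + 62) = 1/1428187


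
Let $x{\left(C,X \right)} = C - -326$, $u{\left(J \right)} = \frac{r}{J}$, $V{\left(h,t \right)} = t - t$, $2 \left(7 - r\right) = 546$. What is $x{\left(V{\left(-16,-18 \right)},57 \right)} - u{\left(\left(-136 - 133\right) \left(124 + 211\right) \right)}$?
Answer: $\frac{29377224}{90115} \approx 326.0$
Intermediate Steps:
$r = -266$ ($r = 7 - 273 = -266$)
$V{\left(h,t \right)} = 0$
$u{\left(J \right)} = - \frac{266}{J}$
$x{\left(C,X \right)} = 326 + C$ ($x{\left(C,X \right)} = C + 326 = 326 + C$)
$x{\left(V{\left(-16,-18 \right)},57 \right)} - u{\left(\left(-136 - 133\right) \left(124 + 211\right) \right)} = \left(326 + 0\right) - - \frac{266}{\left(-136 - 133\right) \left(124 + 211\right)} = 326 - - \frac{266}{\left(-269\right) 335} = 326 - - \frac{266}{-90115} = 326 - \left(-266\right) \left(- \frac{1}{90115}\right) = 326 - \frac{266}{90115} = \frac{29377224}{90115}$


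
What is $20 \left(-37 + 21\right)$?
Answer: $-320$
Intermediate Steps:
$20 \left(-37 + 21\right) = 20 \left(-16\right) = -320$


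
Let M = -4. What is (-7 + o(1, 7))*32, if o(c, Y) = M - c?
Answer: -384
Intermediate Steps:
o(c, Y) = -4 - c
(-7 + o(1, 7))*32 = (-7 + (-4 - 1*1))*32 = (-7 + (-4 - 1))*32 = (-7 - 5)*32 = -12*32 = -384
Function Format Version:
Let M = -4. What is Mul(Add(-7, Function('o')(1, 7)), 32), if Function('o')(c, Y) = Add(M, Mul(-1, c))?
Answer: -384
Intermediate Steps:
Function('o')(c, Y) = Add(-4, Mul(-1, c))
Mul(Add(-7, Function('o')(1, 7)), 32) = Mul(Add(-7, Add(-4, Mul(-1, 1))), 32) = Mul(Add(-7, Add(-4, -1)), 32) = Mul(Add(-7, -5), 32) = Mul(-12, 32) = -384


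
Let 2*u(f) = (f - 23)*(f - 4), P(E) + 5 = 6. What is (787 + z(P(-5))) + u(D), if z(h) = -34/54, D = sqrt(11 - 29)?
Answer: 22231/27 - 81*I*sqrt(2)/2 ≈ 823.37 - 57.276*I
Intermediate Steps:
P(E) = 1 (P(E) = -5 + 6 = 1)
D = 3*I*sqrt(2) (D = sqrt(-18) = 3*I*sqrt(2) ≈ 4.2426*I)
u(f) = (-23 + f)*(-4 + f)/2 (u(f) = ((f - 23)*(f - 4))/2 = ((-23 + f)*(-4 + f))/2 = (-23 + f)*(-4 + f)/2)
z(h) = -17/27 (z(h) = -34*1/54 = -17/27)
(787 + z(P(-5))) + u(D) = (787 - 17/27) + (46 + (3*I*sqrt(2))**2/2 - 81*I*sqrt(2)/2) = 21232/27 + (46 + (1/2)*(-18) - 81*I*sqrt(2)/2) = 21232/27 + (46 - 9 - 81*I*sqrt(2)/2) = 21232/27 + (37 - 81*I*sqrt(2)/2) = 22231/27 - 81*I*sqrt(2)/2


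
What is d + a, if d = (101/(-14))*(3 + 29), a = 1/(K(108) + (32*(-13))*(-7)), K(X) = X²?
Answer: -23554809/102032 ≈ -230.86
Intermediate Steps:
a = 1/14576 (a = 1/(108² + (32*(-13))*(-7)) = 1/(11664 - 416*(-7)) = 1/(11664 + 2912) = 1/14576 ≈ 6.8606e-5)
d = -1616/7 (d = (101*(-1/14))*32 = -101/14*32 = -1616/7 ≈ -230.86)
d + a = -1616/7 + 1/14576 = -23554809/102032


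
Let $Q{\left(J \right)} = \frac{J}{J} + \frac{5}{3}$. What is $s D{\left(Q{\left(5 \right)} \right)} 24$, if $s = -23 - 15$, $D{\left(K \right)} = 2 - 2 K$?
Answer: $3040$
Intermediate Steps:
$Q{\left(J \right)} = \frac{8}{3}$ ($Q{\left(J \right)} = 1 + 5 \cdot \frac{1}{3} = 1 + \frac{5}{3} = \frac{8}{3}$)
$s = -38$ ($s = -23 - 15 = -38$)
$s D{\left(Q{\left(5 \right)} \right)} 24 = - 38 \left(2 - \frac{16}{3}\right) 24 = \left(-38\right) \left(- \frac{10}{3}\right) 24 = \frac{380}{3} \cdot 24 = 3040$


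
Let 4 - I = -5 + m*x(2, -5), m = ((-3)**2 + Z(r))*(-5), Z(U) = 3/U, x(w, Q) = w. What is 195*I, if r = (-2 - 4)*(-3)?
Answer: 19630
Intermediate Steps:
r = 18 (r = -6*(-3) = 18)
m = -275/6 (m = ((-3)**2 + 3/18)*(-5) = (9 + 3*(1/18))*(-5) = (9 + 1/6)*(-5) = (55/6)*(-5) = -275/6 ≈ -45.833)
I = 302/3 (I = 4 - (-5 - 275/6*2) = 4 - (-5 - 275/3) = 4 - 1*(-290/3) = 4 + 290/3 = 302/3 ≈ 100.67)
195*I = 195*(302/3) = 19630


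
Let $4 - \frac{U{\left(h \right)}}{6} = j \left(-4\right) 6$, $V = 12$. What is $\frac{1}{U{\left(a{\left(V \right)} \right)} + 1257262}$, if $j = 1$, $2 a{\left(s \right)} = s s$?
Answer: $\frac{1}{1257430} \approx 7.9527 \cdot 10^{-7}$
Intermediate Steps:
$a{\left(s \right)} = \frac{s^{2}}{2}$ ($a{\left(s \right)} = \frac{s s}{2} = \frac{s^{2}}{2}$)
$U{\left(h \right)} = 168$ ($U{\left(h \right)} = 24 - 6 \cdot 1 \left(-4\right) 6 = 24 - 6 \left(\left(-4\right) 6\right) = 24 - -144 = 24 + 144 = 168$)
$\frac{1}{U{\left(a{\left(V \right)} \right)} + 1257262} = \frac{1}{168 + 1257262} = \frac{1}{1257430}$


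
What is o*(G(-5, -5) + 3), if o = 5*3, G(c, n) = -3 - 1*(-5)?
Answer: 75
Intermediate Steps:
G(c, n) = 2 (G(c, n) = -3 + 5 = 2)
o = 15
o*(G(-5, -5) + 3) = 15*(2 + 3) = 15*5 = 75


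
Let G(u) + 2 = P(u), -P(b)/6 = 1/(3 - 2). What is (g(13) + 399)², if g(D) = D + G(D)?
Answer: 163216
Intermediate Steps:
P(b) = -6 (P(b) = -6/(3 - 2) = -6/1 = -6*1 = -6)
G(u) = -8 (G(u) = -2 - 6 = -8)
g(D) = -8 + D (g(D) = D - 8 = -8 + D)
(g(13) + 399)² = ((-8 + 13) + 399)² = (5 + 399)² = 404² = 163216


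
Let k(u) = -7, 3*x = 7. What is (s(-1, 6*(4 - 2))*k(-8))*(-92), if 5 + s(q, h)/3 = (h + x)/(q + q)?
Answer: -23506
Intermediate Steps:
x = 7/3 (x = (⅓)*7 = 7/3 ≈ 2.3333)
s(q, h) = -15 + 3*(7/3 + h)/(2*q) (s(q, h) = -15 + 3*((h + 7/3)/(q + q)) = -15 + 3*((7/3 + h)/((2*q))) = -15 + 3*((7/3 + h)*(1/(2*q))) = -15 + 3*((7/3 + h)/(2*q)) = -15 + 3*(7/3 + h)/(2*q))
(s(-1, 6*(4 - 2))*k(-8))*(-92) = (((½)*(7 - 30*(-1) + 3*(6*(4 - 2)))/(-1))*(-7))*(-92) = (((½)*(-1)*(7 + 30 + 3*(6*2)))*(-7))*(-92) = (((½)*(-1)*(7 + 30 + 3*12))*(-7))*(-92) = (((½)*(-1)*(7 + 30 + 36))*(-7))*(-92) = (((½)*(-1)*73)*(-7))*(-92) = -73/2*(-7)*(-92) = (511/2)*(-92) = -23506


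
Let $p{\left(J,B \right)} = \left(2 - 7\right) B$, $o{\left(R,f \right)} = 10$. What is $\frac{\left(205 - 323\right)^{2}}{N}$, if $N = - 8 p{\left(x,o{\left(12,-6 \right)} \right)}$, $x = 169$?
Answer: $\frac{3481}{100} \approx 34.81$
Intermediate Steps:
$p{\left(J,B \right)} = - 5 B$
$N = 400$ ($N = - 8 \left(\left(-5\right) 10\right) = \left(-8\right) \left(-50\right) = 400$)
$\frac{\left(205 - 323\right)^{2}}{N} = \frac{\left(205 - 323\right)^{2}}{400} = \left(-118\right)^{2} \cdot \frac{1}{400} = 13924 \cdot \frac{1}{400} = \frac{3481}{100}$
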